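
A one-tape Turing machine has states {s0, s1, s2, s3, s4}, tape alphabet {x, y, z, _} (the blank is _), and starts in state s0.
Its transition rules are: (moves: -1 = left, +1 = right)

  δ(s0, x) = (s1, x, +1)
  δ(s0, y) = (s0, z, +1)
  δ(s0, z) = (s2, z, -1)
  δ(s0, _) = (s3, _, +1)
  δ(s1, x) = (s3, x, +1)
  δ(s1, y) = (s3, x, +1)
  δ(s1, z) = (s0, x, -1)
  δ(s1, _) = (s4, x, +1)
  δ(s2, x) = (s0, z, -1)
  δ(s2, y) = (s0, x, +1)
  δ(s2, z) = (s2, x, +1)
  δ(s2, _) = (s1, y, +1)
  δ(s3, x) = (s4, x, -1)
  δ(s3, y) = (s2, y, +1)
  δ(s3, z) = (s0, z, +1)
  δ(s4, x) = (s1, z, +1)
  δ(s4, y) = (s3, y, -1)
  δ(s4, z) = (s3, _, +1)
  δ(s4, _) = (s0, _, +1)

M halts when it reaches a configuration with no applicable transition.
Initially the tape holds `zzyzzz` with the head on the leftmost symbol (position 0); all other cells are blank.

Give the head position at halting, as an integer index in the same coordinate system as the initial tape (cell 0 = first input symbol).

state=s0 head=0 tape=_[z]zyzzz_____   (s0,z)→(s2,z,-1)
state=s2 head=-1 tape=[_]zzyzzz_____   (s2,_)→(s1,y,+1)
state=s1 head=0 tape=y[z]zyzzz_____   (s1,z)→(s0,x,-1)
state=s0 head=-1 tape=[y]xzyzzz_____   (s0,y)→(s0,z,+1)
state=s0 head=0 tape=z[x]zyzzz_____   (s0,x)→(s1,x,+1)
state=s1 head=1 tape=zx[z]yzzz_____   (s1,z)→(s0,x,-1)
state=s0 head=0 tape=z[x]xyzzz_____   (s0,x)→(s1,x,+1)
state=s1 head=1 tape=zx[x]yzzz_____   (s1,x)→(s3,x,+1)
state=s3 head=2 tape=zxx[y]zzz_____   (s3,y)→(s2,y,+1)
state=s2 head=3 tape=zxxy[z]zz_____   (s2,z)→(s2,x,+1)
state=s2 head=4 tape=zxxyx[z]z_____   (s2,z)→(s2,x,+1)
state=s2 head=5 tape=zxxyxx[z]_____   (s2,z)→(s2,x,+1)
state=s2 head=6 tape=zxxyxxx[_]____   (s2,_)→(s1,y,+1)
state=s1 head=7 tape=zxxyxxxy[_]___   (s1,_)→(s4,x,+1)
state=s4 head=8 tape=zxxyxxxyx[_]__   (s4,_)→(s0,_,+1)
state=s0 head=9 tape=zxxyxxxyx_[_]_   (s0,_)→(s3,_,+1)
state=s3 head=10 tape=zxxyxxxyx__[_]
At halt the head is at cell 10.

10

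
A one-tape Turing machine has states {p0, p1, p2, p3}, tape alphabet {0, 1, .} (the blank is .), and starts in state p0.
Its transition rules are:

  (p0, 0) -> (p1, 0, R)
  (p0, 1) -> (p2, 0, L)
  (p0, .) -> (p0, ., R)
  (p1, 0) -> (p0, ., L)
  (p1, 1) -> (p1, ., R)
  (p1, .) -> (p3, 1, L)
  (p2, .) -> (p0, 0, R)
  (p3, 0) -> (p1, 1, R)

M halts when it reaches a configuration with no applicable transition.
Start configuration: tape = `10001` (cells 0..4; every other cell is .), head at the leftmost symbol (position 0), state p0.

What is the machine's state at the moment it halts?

p3

p0 | .[1]0001.   read 1 → write 0, move L, go to p2
p2 | [.]00001.   read . → write 0, move R, go to p0
p0 | 0[0]0001.   read 0 → write 0, move R, go to p1
p1 | 00[0]001.   read 0 → write ., move L, go to p0
p0 | 0[0].001.   read 0 → write 0, move R, go to p1
p1 | 00[.]001.   read . → write 1, move L, go to p3
p3 | 0[0]1001.   read 0 → write 1, move R, go to p1
p1 | 01[1]001.   read 1 → write ., move R, go to p1
p1 | 01.[0]01.   read 0 → write ., move L, go to p0
p0 | 01[.].01.   read . → write ., move R, go to p0
p0 | 01.[.]01.   read . → write ., move R, go to p0
p0 | 01..[0]1.   read 0 → write 0, move R, go to p1
p1 | 01..0[1].   read 1 → write ., move R, go to p1
p1 | 01..0.[.]   read . → write 1, move L, go to p3
p3 | 01..0[.]1
No transition is defined for (p3, .); M halts in state p3.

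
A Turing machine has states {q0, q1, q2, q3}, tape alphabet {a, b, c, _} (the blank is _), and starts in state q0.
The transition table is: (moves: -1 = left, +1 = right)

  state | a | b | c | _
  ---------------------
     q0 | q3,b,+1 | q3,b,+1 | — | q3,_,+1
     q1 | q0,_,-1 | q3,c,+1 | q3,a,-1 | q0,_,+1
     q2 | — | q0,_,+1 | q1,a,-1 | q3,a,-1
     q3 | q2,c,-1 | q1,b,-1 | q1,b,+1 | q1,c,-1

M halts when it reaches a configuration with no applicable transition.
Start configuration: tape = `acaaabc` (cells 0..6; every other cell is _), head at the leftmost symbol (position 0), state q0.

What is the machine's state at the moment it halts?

state=q0 head=0 tape=[a]caaabc___   (q0,a)→(q3,b,+1)
state=q3 head=1 tape=b[c]aaabc___   (q3,c)→(q1,b,+1)
state=q1 head=2 tape=bb[a]aabc___   (q1,a)→(q0,_,-1)
state=q0 head=1 tape=b[b]_aabc___   (q0,b)→(q3,b,+1)
state=q3 head=2 tape=bb[_]aabc___   (q3,_)→(q1,c,-1)
state=q1 head=1 tape=b[b]caabc___   (q1,b)→(q3,c,+1)
state=q3 head=2 tape=bc[c]aabc___   (q3,c)→(q1,b,+1)
state=q1 head=3 tape=bcb[a]abc___   (q1,a)→(q0,_,-1)
state=q0 head=2 tape=bc[b]_abc___   (q0,b)→(q3,b,+1)
state=q3 head=3 tape=bcb[_]abc___   (q3,_)→(q1,c,-1)
state=q1 head=2 tape=bc[b]cabc___   (q1,b)→(q3,c,+1)
state=q3 head=3 tape=bcc[c]abc___   (q3,c)→(q1,b,+1)
state=q1 head=4 tape=bccb[a]bc___   (q1,a)→(q0,_,-1)
state=q0 head=3 tape=bcc[b]_bc___   (q0,b)→(q3,b,+1)
state=q3 head=4 tape=bccb[_]bc___   (q3,_)→(q1,c,-1)
state=q1 head=3 tape=bcc[b]cbc___   (q1,b)→(q3,c,+1)
state=q3 head=4 tape=bccc[c]bc___   (q3,c)→(q1,b,+1)
state=q1 head=5 tape=bcccb[b]c___   (q1,b)→(q3,c,+1)
state=q3 head=6 tape=bcccbc[c]___   (q3,c)→(q1,b,+1)
state=q1 head=7 tape=bcccbcb[_]__   (q1,_)→(q0,_,+1)
state=q0 head=8 tape=bcccbcb_[_]_   (q0,_)→(q3,_,+1)
state=q3 head=9 tape=bcccbcb__[_]   (q3,_)→(q1,c,-1)
state=q1 head=8 tape=bcccbcb_[_]c   (q1,_)→(q0,_,+1)
state=q0 head=9 tape=bcccbcb__[c]
No transition is defined for (q0, c); M halts in state q0.

q0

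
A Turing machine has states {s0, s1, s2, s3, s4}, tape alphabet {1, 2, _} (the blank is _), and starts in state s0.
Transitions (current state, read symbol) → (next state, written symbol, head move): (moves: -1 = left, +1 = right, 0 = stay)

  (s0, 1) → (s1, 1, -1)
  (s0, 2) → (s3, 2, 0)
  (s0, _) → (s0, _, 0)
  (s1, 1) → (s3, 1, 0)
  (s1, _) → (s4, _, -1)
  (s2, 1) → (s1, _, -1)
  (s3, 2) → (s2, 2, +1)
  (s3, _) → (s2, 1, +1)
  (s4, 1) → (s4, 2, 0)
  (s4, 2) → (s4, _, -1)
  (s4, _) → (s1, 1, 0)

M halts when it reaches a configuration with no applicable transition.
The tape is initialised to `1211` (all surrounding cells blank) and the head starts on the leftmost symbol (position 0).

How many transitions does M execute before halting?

4

state=s0 head=0 tape=__[1]211   (s0,1)→(s1,1,-1)
state=s1 head=-1 tape=_[_]1211   (s1,_)→(s4,_,-1)
state=s4 head=-2 tape=[_]_1211   (s4,_)→(s1,1,0)
state=s1 head=-2 tape=[1]_1211   (s1,1)→(s3,1,0)
state=s3 head=-2 tape=[1]_1211
M halts after 4 transitions.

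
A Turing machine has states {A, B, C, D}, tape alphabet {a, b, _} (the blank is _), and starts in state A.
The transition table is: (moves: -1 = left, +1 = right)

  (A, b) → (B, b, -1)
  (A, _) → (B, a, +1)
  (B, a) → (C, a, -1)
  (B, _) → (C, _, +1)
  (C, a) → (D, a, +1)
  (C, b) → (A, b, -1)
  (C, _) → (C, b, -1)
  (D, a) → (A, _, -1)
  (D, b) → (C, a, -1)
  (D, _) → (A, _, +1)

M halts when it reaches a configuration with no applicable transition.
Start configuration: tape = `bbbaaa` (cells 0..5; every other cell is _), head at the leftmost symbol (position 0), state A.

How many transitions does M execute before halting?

4

state=A head=0 tape=_[b]bbaaa   (A,b)→(B,b,-1)
state=B head=-1 tape=[_]bbbaaa   (B,_)→(C,_,+1)
state=C head=0 tape=_[b]bbaaa   (C,b)→(A,b,-1)
state=A head=-1 tape=[_]bbbaaa   (A,_)→(B,a,+1)
state=B head=0 tape=a[b]bbaaa
M halts after 4 transitions.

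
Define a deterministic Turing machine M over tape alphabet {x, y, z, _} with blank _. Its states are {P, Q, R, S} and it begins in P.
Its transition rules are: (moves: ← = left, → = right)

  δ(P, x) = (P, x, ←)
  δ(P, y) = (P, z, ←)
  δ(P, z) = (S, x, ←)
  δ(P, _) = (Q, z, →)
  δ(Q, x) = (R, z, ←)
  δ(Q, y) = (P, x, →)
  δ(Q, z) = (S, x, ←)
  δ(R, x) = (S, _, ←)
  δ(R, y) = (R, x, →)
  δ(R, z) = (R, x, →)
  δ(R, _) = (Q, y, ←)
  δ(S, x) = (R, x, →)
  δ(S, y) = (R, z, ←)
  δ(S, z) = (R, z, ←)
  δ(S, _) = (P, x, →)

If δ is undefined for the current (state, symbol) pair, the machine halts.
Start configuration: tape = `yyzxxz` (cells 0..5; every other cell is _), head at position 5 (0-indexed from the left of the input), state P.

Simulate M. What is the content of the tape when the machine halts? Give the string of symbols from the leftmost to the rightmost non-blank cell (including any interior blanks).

yz_zyzy

state=P head=5 tape=__yyzxx[z]   (P,z)→(S,x,←)
state=S head=4 tape=__yyzx[x]x   (S,x)→(R,x,→)
state=R head=5 tape=__yyzxx[x]   (R,x)→(S,_,←)
state=S head=4 tape=__yyzx[x]_   (S,x)→(R,x,→)
state=R head=5 tape=__yyzxx[_]   (R,_)→(Q,y,←)
state=Q head=4 tape=__yyzx[x]y   (Q,x)→(R,z,←)
state=R head=3 tape=__yyz[x]zy   (R,x)→(S,_,←)
state=S head=2 tape=__yy[z]_zy   (S,z)→(R,z,←)
state=R head=1 tape=__y[y]z_zy   (R,y)→(R,x,→)
state=R head=2 tape=__yx[z]_zy   (R,z)→(R,x,→)
state=R head=3 tape=__yxx[_]zy   (R,_)→(Q,y,←)
state=Q head=2 tape=__yx[x]yzy   (Q,x)→(R,z,←)
state=R head=1 tape=__y[x]zyzy   (R,x)→(S,_,←)
state=S head=0 tape=__[y]_zyzy   (S,y)→(R,z,←)
state=R head=-1 tape=_[_]z_zyzy   (R,_)→(Q,y,←)
state=Q head=-2 tape=[_]yz_zyzy
The non-blank tape span at halt is yz_zyzy.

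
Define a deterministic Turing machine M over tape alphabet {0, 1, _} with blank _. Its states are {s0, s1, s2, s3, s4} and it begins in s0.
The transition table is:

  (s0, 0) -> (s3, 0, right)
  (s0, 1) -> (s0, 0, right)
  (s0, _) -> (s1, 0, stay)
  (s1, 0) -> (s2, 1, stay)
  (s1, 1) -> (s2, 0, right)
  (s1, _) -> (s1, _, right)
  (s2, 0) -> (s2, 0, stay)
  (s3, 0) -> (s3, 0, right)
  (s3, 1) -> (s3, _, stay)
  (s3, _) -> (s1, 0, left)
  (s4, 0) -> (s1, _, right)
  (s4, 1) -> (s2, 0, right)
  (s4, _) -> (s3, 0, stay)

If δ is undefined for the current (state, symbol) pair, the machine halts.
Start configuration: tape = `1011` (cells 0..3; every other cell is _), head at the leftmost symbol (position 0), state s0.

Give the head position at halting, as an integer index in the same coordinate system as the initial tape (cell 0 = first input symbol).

state=s0 head=0 tape=[1]011   (s0,1)→(s0,0,right)
state=s0 head=1 tape=0[0]11   (s0,0)→(s3,0,right)
state=s3 head=2 tape=00[1]1   (s3,1)→(s3,_,stay)
state=s3 head=2 tape=00[_]1   (s3,_)→(s1,0,left)
state=s1 head=1 tape=0[0]01   (s1,0)→(s2,1,stay)
state=s2 head=1 tape=0[1]01
At halt the head is at cell 1.

1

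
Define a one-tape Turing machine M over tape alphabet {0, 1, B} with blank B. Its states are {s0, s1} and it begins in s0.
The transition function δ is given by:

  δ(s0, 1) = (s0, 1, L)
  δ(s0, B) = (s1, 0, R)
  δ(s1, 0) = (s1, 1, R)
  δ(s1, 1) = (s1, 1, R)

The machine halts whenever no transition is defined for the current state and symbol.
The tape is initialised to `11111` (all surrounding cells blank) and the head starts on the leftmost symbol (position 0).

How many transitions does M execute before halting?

s0 | B[1]1111B   read 1 → write 1, move L, go to s0
s0 | [B]11111B   read B → write 0, move R, go to s1
s1 | 0[1]1111B   read 1 → write 1, move R, go to s1
s1 | 01[1]111B   read 1 → write 1, move R, go to s1
s1 | 011[1]11B   read 1 → write 1, move R, go to s1
s1 | 0111[1]1B   read 1 → write 1, move R, go to s1
s1 | 01111[1]B   read 1 → write 1, move R, go to s1
s1 | 011111[B]
M halts after 7 transitions.

7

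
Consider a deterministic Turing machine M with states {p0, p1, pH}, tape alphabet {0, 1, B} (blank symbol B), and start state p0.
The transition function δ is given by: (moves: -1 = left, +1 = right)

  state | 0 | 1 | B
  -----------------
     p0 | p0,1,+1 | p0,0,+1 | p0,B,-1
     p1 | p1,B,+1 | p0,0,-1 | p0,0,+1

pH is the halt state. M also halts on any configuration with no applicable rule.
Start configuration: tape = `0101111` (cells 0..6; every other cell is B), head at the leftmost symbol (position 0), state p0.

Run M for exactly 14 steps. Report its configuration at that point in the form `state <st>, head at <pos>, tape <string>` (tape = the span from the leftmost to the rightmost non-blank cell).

state p0, head at 6, tape 1010001

state=p0 head=0 tape=[0]101111B   (p0,0)→(p0,1,+1)
state=p0 head=1 tape=1[1]01111B   (p0,1)→(p0,0,+1)
state=p0 head=2 tape=10[0]1111B   (p0,0)→(p0,1,+1)
state=p0 head=3 tape=101[1]111B   (p0,1)→(p0,0,+1)
state=p0 head=4 tape=1010[1]11B   (p0,1)→(p0,0,+1)
state=p0 head=5 tape=10100[1]1B   (p0,1)→(p0,0,+1)
state=p0 head=6 tape=101000[1]B   (p0,1)→(p0,0,+1)
state=p0 head=7 tape=1010000[B]   (p0,B)→(p0,B,-1)
state=p0 head=6 tape=101000[0]B   (p0,0)→(p0,1,+1)
state=p0 head=7 tape=1010001[B]   (p0,B)→(p0,B,-1)
state=p0 head=6 tape=101000[1]B   (p0,1)→(p0,0,+1)
state=p0 head=7 tape=1010000[B]   (p0,B)→(p0,B,-1)
state=p0 head=6 tape=101000[0]B   (p0,0)→(p0,1,+1)
state=p0 head=7 tape=1010001[B]   (p0,B)→(p0,B,-1)
state=p0 head=6 tape=101000[1]B
After 14 steps: state p0, head at 6, tape 1010001.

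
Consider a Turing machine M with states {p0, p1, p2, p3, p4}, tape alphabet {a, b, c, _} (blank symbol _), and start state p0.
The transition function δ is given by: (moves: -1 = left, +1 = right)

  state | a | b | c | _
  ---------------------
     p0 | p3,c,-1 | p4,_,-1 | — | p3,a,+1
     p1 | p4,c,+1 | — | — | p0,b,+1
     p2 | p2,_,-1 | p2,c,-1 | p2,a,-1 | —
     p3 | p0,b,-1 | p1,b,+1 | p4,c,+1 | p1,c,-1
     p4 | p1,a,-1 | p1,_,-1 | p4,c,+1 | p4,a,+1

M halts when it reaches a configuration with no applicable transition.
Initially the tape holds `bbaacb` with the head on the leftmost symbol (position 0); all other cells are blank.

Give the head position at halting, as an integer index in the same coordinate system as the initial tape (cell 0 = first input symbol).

p0 | _[b]baacb   read b → write _, move -1, go to p4
p4 | [_]_baacb   read _ → write a, move +1, go to p4
p4 | a[_]baacb   read _ → write a, move +1, go to p4
p4 | aa[b]aacb   read b → write _, move -1, go to p1
p1 | a[a]_aacb   read a → write c, move +1, go to p4
p4 | ac[_]aacb   read _ → write a, move +1, go to p4
p4 | aca[a]acb   read a → write a, move -1, go to p1
p1 | ac[a]aacb   read a → write c, move +1, go to p4
p4 | acc[a]acb   read a → write a, move -1, go to p1
p1 | ac[c]aacb
At halt the head is at cell 1.

1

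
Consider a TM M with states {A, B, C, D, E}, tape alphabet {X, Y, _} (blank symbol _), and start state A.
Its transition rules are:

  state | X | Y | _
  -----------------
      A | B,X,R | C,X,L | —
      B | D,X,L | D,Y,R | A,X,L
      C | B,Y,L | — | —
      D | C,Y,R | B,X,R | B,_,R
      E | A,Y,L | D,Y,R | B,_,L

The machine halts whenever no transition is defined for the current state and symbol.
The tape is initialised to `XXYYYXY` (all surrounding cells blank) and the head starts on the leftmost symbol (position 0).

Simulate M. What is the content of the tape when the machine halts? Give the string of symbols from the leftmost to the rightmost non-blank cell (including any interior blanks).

YXYXYYY

state=A head=0 tape=[X]XYYYXY   (A,X)→(B,X,R)
state=B head=1 tape=X[X]YYYXY   (B,X)→(D,X,L)
state=D head=0 tape=[X]XYYYXY   (D,X)→(C,Y,R)
state=C head=1 tape=Y[X]YYYXY   (C,X)→(B,Y,L)
state=B head=0 tape=[Y]YYYYXY   (B,Y)→(D,Y,R)
state=D head=1 tape=Y[Y]YYYXY   (D,Y)→(B,X,R)
state=B head=2 tape=YX[Y]YYXY   (B,Y)→(D,Y,R)
state=D head=3 tape=YXY[Y]YXY   (D,Y)→(B,X,R)
state=B head=4 tape=YXYX[Y]XY   (B,Y)→(D,Y,R)
state=D head=5 tape=YXYXY[X]Y   (D,X)→(C,Y,R)
state=C head=6 tape=YXYXYY[Y]
The non-blank tape span at halt is YXYXYYY.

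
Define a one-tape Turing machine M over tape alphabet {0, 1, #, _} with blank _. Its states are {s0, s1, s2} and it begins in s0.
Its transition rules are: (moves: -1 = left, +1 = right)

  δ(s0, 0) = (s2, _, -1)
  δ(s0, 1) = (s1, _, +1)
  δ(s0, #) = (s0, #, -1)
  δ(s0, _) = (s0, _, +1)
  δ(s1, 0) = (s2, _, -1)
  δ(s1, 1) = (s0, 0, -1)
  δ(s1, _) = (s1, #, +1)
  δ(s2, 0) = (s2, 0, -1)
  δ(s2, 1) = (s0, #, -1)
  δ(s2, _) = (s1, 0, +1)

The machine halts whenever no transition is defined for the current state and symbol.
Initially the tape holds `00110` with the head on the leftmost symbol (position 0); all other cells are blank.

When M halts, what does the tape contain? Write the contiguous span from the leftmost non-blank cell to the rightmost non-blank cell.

0#_110

state=s0 head=0 tape=_[0]0110   (s0,0)→(s2,_,-1)
state=s2 head=-1 tape=[_]_0110   (s2,_)→(s1,0,+1)
state=s1 head=0 tape=0[_]0110   (s1,_)→(s1,#,+1)
state=s1 head=1 tape=0#[0]110   (s1,0)→(s2,_,-1)
state=s2 head=0 tape=0[#]_110
The non-blank tape span at halt is 0#_110.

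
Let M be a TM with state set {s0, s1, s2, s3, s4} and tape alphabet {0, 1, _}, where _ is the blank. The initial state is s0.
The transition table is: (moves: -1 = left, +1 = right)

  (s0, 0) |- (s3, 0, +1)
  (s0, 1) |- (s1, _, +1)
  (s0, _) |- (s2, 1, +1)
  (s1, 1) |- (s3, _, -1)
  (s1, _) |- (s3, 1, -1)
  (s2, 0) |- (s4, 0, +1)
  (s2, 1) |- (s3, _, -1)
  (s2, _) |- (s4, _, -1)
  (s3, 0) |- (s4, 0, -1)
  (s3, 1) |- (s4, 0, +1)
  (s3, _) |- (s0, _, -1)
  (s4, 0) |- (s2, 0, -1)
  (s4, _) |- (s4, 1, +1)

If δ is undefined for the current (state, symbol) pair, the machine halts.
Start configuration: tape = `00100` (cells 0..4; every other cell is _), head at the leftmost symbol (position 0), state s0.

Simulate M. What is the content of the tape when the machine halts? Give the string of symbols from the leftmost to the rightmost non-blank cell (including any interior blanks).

s0 | _____[0]0100   read 0 → write 0, move +1, go to s3
s3 | _____0[0]100   read 0 → write 0, move -1, go to s4
s4 | _____[0]0100   read 0 → write 0, move -1, go to s2
s2 | ____[_]00100   read _ → write _, move -1, go to s4
s4 | ___[_]_00100   read _ → write 1, move +1, go to s4
s4 | ___1[_]00100   read _ → write 1, move +1, go to s4
s4 | ___11[0]0100   read 0 → write 0, move -1, go to s2
s2 | ___1[1]00100   read 1 → write _, move -1, go to s3
s3 | ___[1]_00100   read 1 → write 0, move +1, go to s4
s4 | ___0[_]00100   read _ → write 1, move +1, go to s4
s4 | ___01[0]0100   read 0 → write 0, move -1, go to s2
s2 | ___0[1]00100   read 1 → write _, move -1, go to s3
s3 | ___[0]_00100   read 0 → write 0, move -1, go to s4
s4 | __[_]0_00100   read _ → write 1, move +1, go to s4
s4 | __1[0]_00100   read 0 → write 0, move -1, go to s2
s2 | __[1]0_00100   read 1 → write _, move -1, go to s3
s3 | _[_]_0_00100   read _ → write _, move -1, go to s0
s0 | [_]__0_00100   read _ → write 1, move +1, go to s2
s2 | 1[_]_0_00100   read _ → write _, move -1, go to s4
s4 | [1]__0_00100
The non-blank tape span at halt is 1__0_00100.

1__0_00100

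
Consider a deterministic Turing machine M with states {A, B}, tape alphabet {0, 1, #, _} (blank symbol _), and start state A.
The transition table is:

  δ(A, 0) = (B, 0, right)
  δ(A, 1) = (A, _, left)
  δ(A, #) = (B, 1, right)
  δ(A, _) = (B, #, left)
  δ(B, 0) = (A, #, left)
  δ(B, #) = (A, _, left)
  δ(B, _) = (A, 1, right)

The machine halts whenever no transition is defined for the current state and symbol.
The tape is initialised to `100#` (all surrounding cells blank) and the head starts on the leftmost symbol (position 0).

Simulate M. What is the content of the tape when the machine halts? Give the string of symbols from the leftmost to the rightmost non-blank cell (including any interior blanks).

state=A head=0 tape=__[1]00#__   (A,1)→(A,_,left)
state=A head=-1 tape=_[_]_00#__   (A,_)→(B,#,left)
state=B head=-2 tape=[_]#_00#__   (B,_)→(A,1,right)
state=A head=-1 tape=1[#]_00#__   (A,#)→(B,1,right)
state=B head=0 tape=11[_]00#__   (B,_)→(A,1,right)
state=A head=1 tape=111[0]0#__   (A,0)→(B,0,right)
state=B head=2 tape=1110[0]#__   (B,0)→(A,#,left)
state=A head=1 tape=111[0]##__   (A,0)→(B,0,right)
state=B head=2 tape=1110[#]#__   (B,#)→(A,_,left)
state=A head=1 tape=111[0]_#__   (A,0)→(B,0,right)
state=B head=2 tape=1110[_]#__   (B,_)→(A,1,right)
state=A head=3 tape=11101[#]__   (A,#)→(B,1,right)
state=B head=4 tape=111011[_]_   (B,_)→(A,1,right)
state=A head=5 tape=1110111[_]   (A,_)→(B,#,left)
state=B head=4 tape=111011[1]#
The non-blank tape span at halt is 1110111#.

1110111#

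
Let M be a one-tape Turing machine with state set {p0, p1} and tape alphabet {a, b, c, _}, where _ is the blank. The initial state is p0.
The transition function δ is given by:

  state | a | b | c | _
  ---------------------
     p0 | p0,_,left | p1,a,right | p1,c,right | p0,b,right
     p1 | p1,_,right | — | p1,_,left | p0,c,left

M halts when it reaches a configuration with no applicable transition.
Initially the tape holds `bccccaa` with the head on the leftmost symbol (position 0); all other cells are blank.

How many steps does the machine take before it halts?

state=p0 head=0 tape=[b]ccccaa   (p0,b)→(p1,a,right)
state=p1 head=1 tape=a[c]cccaa   (p1,c)→(p1,_,left)
state=p1 head=0 tape=[a]_cccaa   (p1,a)→(p1,_,right)
state=p1 head=1 tape=_[_]cccaa   (p1,_)→(p0,c,left)
state=p0 head=0 tape=[_]ccccaa   (p0,_)→(p0,b,right)
state=p0 head=1 tape=b[c]cccaa   (p0,c)→(p1,c,right)
state=p1 head=2 tape=bc[c]ccaa   (p1,c)→(p1,_,left)
state=p1 head=1 tape=b[c]_ccaa   (p1,c)→(p1,_,left)
state=p1 head=0 tape=[b]__ccaa
M halts after 8 transitions.

8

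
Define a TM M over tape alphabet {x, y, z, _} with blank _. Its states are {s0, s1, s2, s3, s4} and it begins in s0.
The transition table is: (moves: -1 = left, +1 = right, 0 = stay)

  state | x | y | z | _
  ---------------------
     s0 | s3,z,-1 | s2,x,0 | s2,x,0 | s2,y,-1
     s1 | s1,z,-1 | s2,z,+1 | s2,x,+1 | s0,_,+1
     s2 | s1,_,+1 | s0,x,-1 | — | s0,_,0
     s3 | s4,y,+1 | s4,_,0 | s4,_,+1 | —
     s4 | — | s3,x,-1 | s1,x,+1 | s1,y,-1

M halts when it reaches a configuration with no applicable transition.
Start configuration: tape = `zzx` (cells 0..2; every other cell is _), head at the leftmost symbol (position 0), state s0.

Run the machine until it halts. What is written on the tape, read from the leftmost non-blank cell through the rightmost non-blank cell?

state=s0 head=0 tape=[z]zx___   (s0,z)→(s2,x,0)
state=s2 head=0 tape=[x]zx___   (s2,x)→(s1,_,+1)
state=s1 head=1 tape=_[z]x___   (s1,z)→(s2,x,+1)
state=s2 head=2 tape=_x[x]___   (s2,x)→(s1,_,+1)
state=s1 head=3 tape=_x_[_]__   (s1,_)→(s0,_,+1)
state=s0 head=4 tape=_x__[_]_   (s0,_)→(s2,y,-1)
state=s2 head=3 tape=_x_[_]y_   (s2,_)→(s0,_,0)
state=s0 head=3 tape=_x_[_]y_   (s0,_)→(s2,y,-1)
state=s2 head=2 tape=_x[_]yy_   (s2,_)→(s0,_,0)
state=s0 head=2 tape=_x[_]yy_   (s0,_)→(s2,y,-1)
state=s2 head=1 tape=_[x]yyy_   (s2,x)→(s1,_,+1)
state=s1 head=2 tape=__[y]yy_   (s1,y)→(s2,z,+1)
state=s2 head=3 tape=__z[y]y_   (s2,y)→(s0,x,-1)
state=s0 head=2 tape=__[z]xy_   (s0,z)→(s2,x,0)
state=s2 head=2 tape=__[x]xy_   (s2,x)→(s1,_,+1)
state=s1 head=3 tape=___[x]y_   (s1,x)→(s1,z,-1)
state=s1 head=2 tape=__[_]zy_   (s1,_)→(s0,_,+1)
state=s0 head=3 tape=___[z]y_   (s0,z)→(s2,x,0)
state=s2 head=3 tape=___[x]y_   (s2,x)→(s1,_,+1)
state=s1 head=4 tape=____[y]_   (s1,y)→(s2,z,+1)
state=s2 head=5 tape=____z[_]   (s2,_)→(s0,_,0)
state=s0 head=5 tape=____z[_]   (s0,_)→(s2,y,-1)
state=s2 head=4 tape=____[z]y
The non-blank tape span at halt is zy.

zy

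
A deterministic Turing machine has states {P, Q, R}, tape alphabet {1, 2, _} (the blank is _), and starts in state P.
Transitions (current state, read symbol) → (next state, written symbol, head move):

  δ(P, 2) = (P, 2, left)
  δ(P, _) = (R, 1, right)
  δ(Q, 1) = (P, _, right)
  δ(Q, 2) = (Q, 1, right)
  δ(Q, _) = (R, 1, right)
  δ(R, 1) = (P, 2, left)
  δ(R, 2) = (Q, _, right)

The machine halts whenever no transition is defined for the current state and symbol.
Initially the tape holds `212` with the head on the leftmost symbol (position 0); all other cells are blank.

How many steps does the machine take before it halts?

P | _[2]12__   read 2 → write 2, move left, go to P
P | [_]212__   read _ → write 1, move right, go to R
R | 1[2]12__   read 2 → write _, move right, go to Q
Q | 1_[1]2__   read 1 → write _, move right, go to P
P | 1__[2]__   read 2 → write 2, move left, go to P
P | 1_[_]2__   read _ → write 1, move right, go to R
R | 1_1[2]__   read 2 → write _, move right, go to Q
Q | 1_1_[_]_   read _ → write 1, move right, go to R
R | 1_1_1[_]
M halts after 8 transitions.

8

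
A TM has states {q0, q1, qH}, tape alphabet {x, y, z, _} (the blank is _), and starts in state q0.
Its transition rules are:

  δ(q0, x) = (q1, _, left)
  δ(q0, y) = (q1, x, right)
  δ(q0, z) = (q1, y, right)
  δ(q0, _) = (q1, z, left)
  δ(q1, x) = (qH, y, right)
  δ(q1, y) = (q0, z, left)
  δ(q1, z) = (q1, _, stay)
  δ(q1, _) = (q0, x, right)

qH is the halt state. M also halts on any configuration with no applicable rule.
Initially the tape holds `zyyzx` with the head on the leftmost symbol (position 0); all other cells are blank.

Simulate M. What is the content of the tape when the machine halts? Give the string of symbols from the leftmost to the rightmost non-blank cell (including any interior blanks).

xxxy

state=q0 head=0 tape=[z]yyzx   (q0,z)→(q1,y,right)
state=q1 head=1 tape=y[y]yzx   (q1,y)→(q0,z,left)
state=q0 head=0 tape=[y]zyzx   (q0,y)→(q1,x,right)
state=q1 head=1 tape=x[z]yzx   (q1,z)→(q1,_,stay)
state=q1 head=1 tape=x[_]yzx   (q1,_)→(q0,x,right)
state=q0 head=2 tape=xx[y]zx   (q0,y)→(q1,x,right)
state=q1 head=3 tape=xxx[z]x   (q1,z)→(q1,_,stay)
state=q1 head=3 tape=xxx[_]x   (q1,_)→(q0,x,right)
state=q0 head=4 tape=xxxx[x]   (q0,x)→(q1,_,left)
state=q1 head=3 tape=xxx[x]_   (q1,x)→(qH,y,right)
state=qH head=4 tape=xxxy[_]
The non-blank tape span at halt is xxxy.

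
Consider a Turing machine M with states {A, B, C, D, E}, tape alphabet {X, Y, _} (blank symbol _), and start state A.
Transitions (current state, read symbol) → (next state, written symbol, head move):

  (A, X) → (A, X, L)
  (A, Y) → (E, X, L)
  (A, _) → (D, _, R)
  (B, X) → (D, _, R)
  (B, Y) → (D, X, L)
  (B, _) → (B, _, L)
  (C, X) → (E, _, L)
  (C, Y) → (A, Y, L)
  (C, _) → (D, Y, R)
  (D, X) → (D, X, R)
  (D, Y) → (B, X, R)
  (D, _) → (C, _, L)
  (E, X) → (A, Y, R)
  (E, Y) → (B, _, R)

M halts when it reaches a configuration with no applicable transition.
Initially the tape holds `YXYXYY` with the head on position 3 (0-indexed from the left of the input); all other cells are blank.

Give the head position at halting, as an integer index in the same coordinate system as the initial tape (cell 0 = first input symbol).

1

A | YXY[X]YY_   read X → write X, move L, go to A
A | YX[Y]XYY_   read Y → write X, move L, go to E
E | Y[X]XXYY_   read X → write Y, move R, go to A
A | YY[X]XYY_   read X → write X, move L, go to A
A | Y[Y]XXYY_   read Y → write X, move L, go to E
E | [Y]XXXYY_   read Y → write _, move R, go to B
B | _[X]XXYY_   read X → write _, move R, go to D
D | __[X]XYY_   read X → write X, move R, go to D
D | __X[X]YY_   read X → write X, move R, go to D
D | __XX[Y]Y_   read Y → write X, move R, go to B
B | __XXX[Y]_   read Y → write X, move L, go to D
D | __XX[X]X_   read X → write X, move R, go to D
D | __XXX[X]_   read X → write X, move R, go to D
D | __XXXX[_]   read _ → write _, move L, go to C
C | __XXX[X]_   read X → write _, move L, go to E
E | __XX[X]__   read X → write Y, move R, go to A
A | __XXY[_]_   read _ → write _, move R, go to D
D | __XXY_[_]   read _ → write _, move L, go to C
C | __XXY[_]_   read _ → write Y, move R, go to D
D | __XXYY[_]   read _ → write _, move L, go to C
C | __XXY[Y]_   read Y → write Y, move L, go to A
A | __XX[Y]Y_   read Y → write X, move L, go to E
E | __X[X]XY_   read X → write Y, move R, go to A
A | __XY[X]Y_   read X → write X, move L, go to A
A | __X[Y]XY_   read Y → write X, move L, go to E
E | __[X]XXY_   read X → write Y, move R, go to A
A | __Y[X]XY_   read X → write X, move L, go to A
A | __[Y]XXY_   read Y → write X, move L, go to E
E | _[_]XXXY_
At halt the head is at cell 1.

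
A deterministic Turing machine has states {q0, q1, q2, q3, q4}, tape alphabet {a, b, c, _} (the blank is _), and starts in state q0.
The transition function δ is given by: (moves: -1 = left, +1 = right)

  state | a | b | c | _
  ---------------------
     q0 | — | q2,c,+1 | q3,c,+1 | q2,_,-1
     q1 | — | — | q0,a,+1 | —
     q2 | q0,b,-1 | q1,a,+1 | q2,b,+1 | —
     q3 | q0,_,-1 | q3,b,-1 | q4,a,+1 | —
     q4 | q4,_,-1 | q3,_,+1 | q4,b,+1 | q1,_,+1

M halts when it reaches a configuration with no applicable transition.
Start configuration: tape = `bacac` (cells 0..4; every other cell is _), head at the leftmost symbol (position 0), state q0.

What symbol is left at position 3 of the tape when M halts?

_

q0 | [b]acac   read b → write c, move +1, go to q2
q2 | c[a]cac   read a → write b, move -1, go to q0
q0 | [c]bcac   read c → write c, move +1, go to q3
q3 | c[b]cac   read b → write b, move -1, go to q3
q3 | [c]bcac   read c → write a, move +1, go to q4
q4 | a[b]cac   read b → write _, move +1, go to q3
q3 | a_[c]ac   read c → write a, move +1, go to q4
q4 | a_a[a]c   read a → write _, move -1, go to q4
q4 | a_[a]_c   read a → write _, move -1, go to q4
q4 | a[_]__c   read _ → write _, move +1, go to q1
q1 | a_[_]_c
Cell 3 holds _ when M halts.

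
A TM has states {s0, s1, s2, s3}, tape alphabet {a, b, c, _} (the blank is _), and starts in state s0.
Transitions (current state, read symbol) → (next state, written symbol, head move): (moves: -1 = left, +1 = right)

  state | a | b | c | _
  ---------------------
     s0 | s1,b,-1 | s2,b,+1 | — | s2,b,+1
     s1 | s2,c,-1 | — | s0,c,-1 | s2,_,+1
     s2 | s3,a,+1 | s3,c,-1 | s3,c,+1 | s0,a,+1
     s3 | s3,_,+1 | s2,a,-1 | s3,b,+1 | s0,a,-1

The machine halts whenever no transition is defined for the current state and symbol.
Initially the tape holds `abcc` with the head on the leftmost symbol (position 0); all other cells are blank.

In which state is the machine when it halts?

s1

state=s0 head=0 tape=__[a]bcc__   (s0,a)→(s1,b,-1)
state=s1 head=-1 tape=_[_]bbcc__   (s1,_)→(s2,_,+1)
state=s2 head=0 tape=__[b]bcc__   (s2,b)→(s3,c,-1)
state=s3 head=-1 tape=_[_]cbcc__   (s3,_)→(s0,a,-1)
state=s0 head=-2 tape=[_]acbcc__   (s0,_)→(s2,b,+1)
state=s2 head=-1 tape=b[a]cbcc__   (s2,a)→(s3,a,+1)
state=s3 head=0 tape=ba[c]bcc__   (s3,c)→(s3,b,+1)
state=s3 head=1 tape=bab[b]cc__   (s3,b)→(s2,a,-1)
state=s2 head=0 tape=ba[b]acc__   (s2,b)→(s3,c,-1)
state=s3 head=-1 tape=b[a]cacc__   (s3,a)→(s3,_,+1)
state=s3 head=0 tape=b_[c]acc__   (s3,c)→(s3,b,+1)
state=s3 head=1 tape=b_b[a]cc__   (s3,a)→(s3,_,+1)
state=s3 head=2 tape=b_b_[c]c__   (s3,c)→(s3,b,+1)
state=s3 head=3 tape=b_b_b[c]__   (s3,c)→(s3,b,+1)
state=s3 head=4 tape=b_b_bb[_]_   (s3,_)→(s0,a,-1)
state=s0 head=3 tape=b_b_b[b]a_   (s0,b)→(s2,b,+1)
state=s2 head=4 tape=b_b_bb[a]_   (s2,a)→(s3,a,+1)
state=s3 head=5 tape=b_b_bba[_]   (s3,_)→(s0,a,-1)
state=s0 head=4 tape=b_b_bb[a]a   (s0,a)→(s1,b,-1)
state=s1 head=3 tape=b_b_b[b]ba
No transition is defined for (s1, b); M halts in state s1.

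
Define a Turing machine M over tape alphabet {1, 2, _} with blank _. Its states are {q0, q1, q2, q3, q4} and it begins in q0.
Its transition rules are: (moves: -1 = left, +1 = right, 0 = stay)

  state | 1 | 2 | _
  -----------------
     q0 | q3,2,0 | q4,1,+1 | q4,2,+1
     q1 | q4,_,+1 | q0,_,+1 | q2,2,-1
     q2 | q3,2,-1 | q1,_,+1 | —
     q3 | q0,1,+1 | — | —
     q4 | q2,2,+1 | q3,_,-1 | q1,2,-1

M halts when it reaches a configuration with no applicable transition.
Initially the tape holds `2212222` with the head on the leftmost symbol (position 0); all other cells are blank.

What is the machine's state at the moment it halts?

state=q0 head=0 tape=[2]212222__   (q0,2)→(q4,1,+1)
state=q4 head=1 tape=1[2]12222__   (q4,2)→(q3,_,-1)
state=q3 head=0 tape=[1]_12222__   (q3,1)→(q0,1,+1)
state=q0 head=1 tape=1[_]12222__   (q0,_)→(q4,2,+1)
state=q4 head=2 tape=12[1]2222__   (q4,1)→(q2,2,+1)
state=q2 head=3 tape=122[2]222__   (q2,2)→(q1,_,+1)
state=q1 head=4 tape=122_[2]22__   (q1,2)→(q0,_,+1)
state=q0 head=5 tape=122__[2]2__   (q0,2)→(q4,1,+1)
state=q4 head=6 tape=122__1[2]__   (q4,2)→(q3,_,-1)
state=q3 head=5 tape=122__[1]___   (q3,1)→(q0,1,+1)
state=q0 head=6 tape=122__1[_]__   (q0,_)→(q4,2,+1)
state=q4 head=7 tape=122__12[_]_   (q4,_)→(q1,2,-1)
state=q1 head=6 tape=122__1[2]2_   (q1,2)→(q0,_,+1)
state=q0 head=7 tape=122__1_[2]_   (q0,2)→(q4,1,+1)
state=q4 head=8 tape=122__1_1[_]   (q4,_)→(q1,2,-1)
state=q1 head=7 tape=122__1_[1]2   (q1,1)→(q4,_,+1)
state=q4 head=8 tape=122__1__[2]   (q4,2)→(q3,_,-1)
state=q3 head=7 tape=122__1_[_]_
No transition is defined for (q3, _); M halts in state q3.

q3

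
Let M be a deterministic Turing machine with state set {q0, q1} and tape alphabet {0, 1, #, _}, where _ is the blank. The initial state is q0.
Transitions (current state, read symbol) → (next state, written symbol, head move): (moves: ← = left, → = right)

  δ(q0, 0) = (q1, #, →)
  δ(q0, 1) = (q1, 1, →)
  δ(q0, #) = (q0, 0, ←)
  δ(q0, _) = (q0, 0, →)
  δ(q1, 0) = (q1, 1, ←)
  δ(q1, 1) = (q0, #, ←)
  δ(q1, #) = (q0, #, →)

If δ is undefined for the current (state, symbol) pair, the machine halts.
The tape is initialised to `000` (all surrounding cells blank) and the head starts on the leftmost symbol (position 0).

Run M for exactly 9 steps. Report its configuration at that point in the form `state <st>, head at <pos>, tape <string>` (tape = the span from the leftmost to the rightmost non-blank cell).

q0 | _[0]00   read 0 → write #, move →, go to q1
q1 | _#[0]0   read 0 → write 1, move ←, go to q1
q1 | _[#]10   read # → write #, move →, go to q0
q0 | _#[1]0   read 1 → write 1, move →, go to q1
q1 | _#1[0]   read 0 → write 1, move ←, go to q1
q1 | _#[1]1   read 1 → write #, move ←, go to q0
q0 | _[#]#1   read # → write 0, move ←, go to q0
q0 | [_]0#1   read _ → write 0, move →, go to q0
q0 | 0[0]#1   read 0 → write #, move →, go to q1
q1 | 0#[#]1
After 9 steps: state q1, head at 1, tape 0##1.

state q1, head at 1, tape 0##1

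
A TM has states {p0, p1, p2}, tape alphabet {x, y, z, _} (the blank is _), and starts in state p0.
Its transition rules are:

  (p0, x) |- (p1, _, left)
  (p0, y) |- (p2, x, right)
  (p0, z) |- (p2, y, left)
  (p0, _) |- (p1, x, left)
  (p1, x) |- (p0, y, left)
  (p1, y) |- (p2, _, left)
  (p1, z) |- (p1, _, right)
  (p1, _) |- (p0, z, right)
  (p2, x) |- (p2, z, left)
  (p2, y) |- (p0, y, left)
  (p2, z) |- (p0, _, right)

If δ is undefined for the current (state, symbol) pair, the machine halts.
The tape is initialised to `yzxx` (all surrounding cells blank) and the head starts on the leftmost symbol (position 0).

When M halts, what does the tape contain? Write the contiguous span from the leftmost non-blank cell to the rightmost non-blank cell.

p0 | __[y]zxx   read y → write x, move right, go to p2
p2 | __x[z]xx   read z → write _, move right, go to p0
p0 | __x_[x]x   read x → write _, move left, go to p1
p1 | __x[_]_x   read _ → write z, move right, go to p0
p0 | __xz[_]x   read _ → write x, move left, go to p1
p1 | __x[z]xx   read z → write _, move right, go to p1
p1 | __x_[x]x   read x → write y, move left, go to p0
p0 | __x[_]yx   read _ → write x, move left, go to p1
p1 | __[x]xyx   read x → write y, move left, go to p0
p0 | _[_]yxyx   read _ → write x, move left, go to p1
p1 | [_]xyxyx   read _ → write z, move right, go to p0
p0 | z[x]yxyx   read x → write _, move left, go to p1
p1 | [z]_yxyx   read z → write _, move right, go to p1
p1 | _[_]yxyx   read _ → write z, move right, go to p0
p0 | _z[y]xyx   read y → write x, move right, go to p2
p2 | _zx[x]yx   read x → write z, move left, go to p2
p2 | _z[x]zyx   read x → write z, move left, go to p2
p2 | _[z]zzyx   read z → write _, move right, go to p0
p0 | __[z]zyx   read z → write y, move left, go to p2
p2 | _[_]yzyx
The non-blank tape span at halt is yzyx.

yzyx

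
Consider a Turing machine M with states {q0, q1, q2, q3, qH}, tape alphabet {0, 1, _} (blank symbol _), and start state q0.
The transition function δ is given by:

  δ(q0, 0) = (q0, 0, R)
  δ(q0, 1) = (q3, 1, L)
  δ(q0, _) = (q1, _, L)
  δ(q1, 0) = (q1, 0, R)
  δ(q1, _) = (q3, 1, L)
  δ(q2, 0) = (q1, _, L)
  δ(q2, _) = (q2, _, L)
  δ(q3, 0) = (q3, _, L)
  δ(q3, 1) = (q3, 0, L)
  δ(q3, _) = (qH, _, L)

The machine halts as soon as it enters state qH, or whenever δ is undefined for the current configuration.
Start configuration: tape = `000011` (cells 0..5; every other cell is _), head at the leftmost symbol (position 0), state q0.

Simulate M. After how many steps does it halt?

state=q0 head=0 tape=__[0]00011   (q0,0)→(q0,0,R)
state=q0 head=1 tape=__0[0]0011   (q0,0)→(q0,0,R)
state=q0 head=2 tape=__00[0]011   (q0,0)→(q0,0,R)
state=q0 head=3 tape=__000[0]11   (q0,0)→(q0,0,R)
state=q0 head=4 tape=__0000[1]1   (q0,1)→(q3,1,L)
state=q3 head=3 tape=__000[0]11   (q3,0)→(q3,_,L)
state=q3 head=2 tape=__00[0]_11   (q3,0)→(q3,_,L)
state=q3 head=1 tape=__0[0]__11   (q3,0)→(q3,_,L)
state=q3 head=0 tape=__[0]___11   (q3,0)→(q3,_,L)
state=q3 head=-1 tape=_[_]____11   (q3,_)→(qH,_,L)
state=qH head=-2 tape=[_]_____11
M halts after 10 transitions.

10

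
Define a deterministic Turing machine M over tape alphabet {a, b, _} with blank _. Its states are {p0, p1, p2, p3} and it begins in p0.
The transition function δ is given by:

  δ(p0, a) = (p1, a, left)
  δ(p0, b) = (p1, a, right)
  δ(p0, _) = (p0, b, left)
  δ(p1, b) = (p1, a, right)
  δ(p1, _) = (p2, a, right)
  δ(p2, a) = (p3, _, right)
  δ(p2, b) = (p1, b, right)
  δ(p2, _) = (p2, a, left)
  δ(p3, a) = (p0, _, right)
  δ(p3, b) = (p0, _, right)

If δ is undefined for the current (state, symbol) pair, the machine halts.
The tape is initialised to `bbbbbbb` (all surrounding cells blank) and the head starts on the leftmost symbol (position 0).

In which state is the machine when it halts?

p1

state=p0 head=0 tape=[b]bbbbbb___   (p0,b)→(p1,a,right)
state=p1 head=1 tape=a[b]bbbbb___   (p1,b)→(p1,a,right)
state=p1 head=2 tape=aa[b]bbbb___   (p1,b)→(p1,a,right)
state=p1 head=3 tape=aaa[b]bbb___   (p1,b)→(p1,a,right)
state=p1 head=4 tape=aaaa[b]bb___   (p1,b)→(p1,a,right)
state=p1 head=5 tape=aaaaa[b]b___   (p1,b)→(p1,a,right)
state=p1 head=6 tape=aaaaaa[b]___   (p1,b)→(p1,a,right)
state=p1 head=7 tape=aaaaaaa[_]__   (p1,_)→(p2,a,right)
state=p2 head=8 tape=aaaaaaaa[_]_   (p2,_)→(p2,a,left)
state=p2 head=7 tape=aaaaaaa[a]a_   (p2,a)→(p3,_,right)
state=p3 head=8 tape=aaaaaaa_[a]_   (p3,a)→(p0,_,right)
state=p0 head=9 tape=aaaaaaa__[_]   (p0,_)→(p0,b,left)
state=p0 head=8 tape=aaaaaaa_[_]b   (p0,_)→(p0,b,left)
state=p0 head=7 tape=aaaaaaa[_]bb   (p0,_)→(p0,b,left)
state=p0 head=6 tape=aaaaaa[a]bbb   (p0,a)→(p1,a,left)
state=p1 head=5 tape=aaaaa[a]abbb
No transition is defined for (p1, a); M halts in state p1.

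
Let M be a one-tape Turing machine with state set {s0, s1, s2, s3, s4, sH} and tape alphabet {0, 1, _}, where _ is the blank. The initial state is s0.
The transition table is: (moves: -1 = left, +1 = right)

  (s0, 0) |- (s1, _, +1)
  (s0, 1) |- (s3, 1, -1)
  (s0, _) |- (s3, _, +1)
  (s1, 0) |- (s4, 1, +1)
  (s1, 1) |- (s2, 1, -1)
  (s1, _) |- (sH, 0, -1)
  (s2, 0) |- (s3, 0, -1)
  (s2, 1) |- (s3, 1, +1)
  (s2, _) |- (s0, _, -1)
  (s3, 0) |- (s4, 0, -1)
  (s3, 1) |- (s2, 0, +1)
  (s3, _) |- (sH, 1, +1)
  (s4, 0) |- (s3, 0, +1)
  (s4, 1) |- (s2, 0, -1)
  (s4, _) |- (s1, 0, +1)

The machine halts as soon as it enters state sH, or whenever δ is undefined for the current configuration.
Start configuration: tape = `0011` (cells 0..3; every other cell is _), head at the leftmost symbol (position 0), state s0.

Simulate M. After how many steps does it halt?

state=s0 head=0 tape=_[0]011   (s0,0)→(s1,_,+1)
state=s1 head=1 tape=__[0]11   (s1,0)→(s4,1,+1)
state=s4 head=2 tape=__1[1]1   (s4,1)→(s2,0,-1)
state=s2 head=1 tape=__[1]01   (s2,1)→(s3,1,+1)
state=s3 head=2 tape=__1[0]1   (s3,0)→(s4,0,-1)
state=s4 head=1 tape=__[1]01   (s4,1)→(s2,0,-1)
state=s2 head=0 tape=_[_]001   (s2,_)→(s0,_,-1)
state=s0 head=-1 tape=[_]_001   (s0,_)→(s3,_,+1)
state=s3 head=0 tape=_[_]001   (s3,_)→(sH,1,+1)
state=sH head=1 tape=_1[0]01
M halts after 9 transitions.

9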